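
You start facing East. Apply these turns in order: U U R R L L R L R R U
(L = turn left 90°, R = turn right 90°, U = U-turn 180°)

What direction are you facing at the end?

Answer: Final heading: East

Derivation:
Start: East
  U (U-turn (180°)) -> West
  U (U-turn (180°)) -> East
  R (right (90° clockwise)) -> South
  R (right (90° clockwise)) -> West
  L (left (90° counter-clockwise)) -> South
  L (left (90° counter-clockwise)) -> East
  R (right (90° clockwise)) -> South
  L (left (90° counter-clockwise)) -> East
  R (right (90° clockwise)) -> South
  R (right (90° clockwise)) -> West
  U (U-turn (180°)) -> East
Final: East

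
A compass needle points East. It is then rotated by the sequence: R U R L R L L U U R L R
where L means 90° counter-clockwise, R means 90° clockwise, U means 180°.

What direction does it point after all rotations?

Start: East
  R (right (90° clockwise)) -> South
  U (U-turn (180°)) -> North
  R (right (90° clockwise)) -> East
  L (left (90° counter-clockwise)) -> North
  R (right (90° clockwise)) -> East
  L (left (90° counter-clockwise)) -> North
  L (left (90° counter-clockwise)) -> West
  U (U-turn (180°)) -> East
  U (U-turn (180°)) -> West
  R (right (90° clockwise)) -> North
  L (left (90° counter-clockwise)) -> West
  R (right (90° clockwise)) -> North
Final: North

Answer: Final heading: North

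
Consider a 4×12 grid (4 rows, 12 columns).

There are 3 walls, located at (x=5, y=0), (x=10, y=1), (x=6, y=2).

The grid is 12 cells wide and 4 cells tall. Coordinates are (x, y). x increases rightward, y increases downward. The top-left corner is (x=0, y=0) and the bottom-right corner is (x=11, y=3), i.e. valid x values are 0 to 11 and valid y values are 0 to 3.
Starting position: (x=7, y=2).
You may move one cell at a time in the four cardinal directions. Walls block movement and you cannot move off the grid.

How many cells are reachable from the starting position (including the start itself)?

BFS flood-fill from (x=7, y=2):
  Distance 0: (x=7, y=2)
  Distance 1: (x=7, y=1), (x=8, y=2), (x=7, y=3)
  Distance 2: (x=7, y=0), (x=6, y=1), (x=8, y=1), (x=9, y=2), (x=6, y=3), (x=8, y=3)
  Distance 3: (x=6, y=0), (x=8, y=0), (x=5, y=1), (x=9, y=1), (x=10, y=2), (x=5, y=3), (x=9, y=3)
  Distance 4: (x=9, y=0), (x=4, y=1), (x=5, y=2), (x=11, y=2), (x=4, y=3), (x=10, y=3)
  Distance 5: (x=4, y=0), (x=10, y=0), (x=3, y=1), (x=11, y=1), (x=4, y=2), (x=3, y=3), (x=11, y=3)
  Distance 6: (x=3, y=0), (x=11, y=0), (x=2, y=1), (x=3, y=2), (x=2, y=3)
  Distance 7: (x=2, y=0), (x=1, y=1), (x=2, y=2), (x=1, y=3)
  Distance 8: (x=1, y=0), (x=0, y=1), (x=1, y=2), (x=0, y=3)
  Distance 9: (x=0, y=0), (x=0, y=2)
Total reachable: 45 (grid has 45 open cells total)

Answer: Reachable cells: 45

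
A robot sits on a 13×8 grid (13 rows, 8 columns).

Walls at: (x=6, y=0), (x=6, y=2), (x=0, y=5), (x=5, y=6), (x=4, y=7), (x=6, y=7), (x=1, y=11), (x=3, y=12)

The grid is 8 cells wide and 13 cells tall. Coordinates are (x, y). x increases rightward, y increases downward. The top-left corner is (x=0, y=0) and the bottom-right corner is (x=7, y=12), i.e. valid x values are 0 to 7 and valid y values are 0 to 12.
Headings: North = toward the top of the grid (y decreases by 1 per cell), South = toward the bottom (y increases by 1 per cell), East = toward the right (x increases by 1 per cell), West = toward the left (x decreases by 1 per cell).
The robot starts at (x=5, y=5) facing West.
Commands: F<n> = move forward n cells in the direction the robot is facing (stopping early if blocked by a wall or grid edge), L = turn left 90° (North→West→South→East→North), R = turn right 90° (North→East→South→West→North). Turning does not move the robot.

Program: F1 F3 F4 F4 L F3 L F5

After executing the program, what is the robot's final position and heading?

Answer: Final position: (x=6, y=8), facing East

Derivation:
Start: (x=5, y=5), facing West
  F1: move forward 1, now at (x=4, y=5)
  F3: move forward 3, now at (x=1, y=5)
  F4: move forward 0/4 (blocked), now at (x=1, y=5)
  F4: move forward 0/4 (blocked), now at (x=1, y=5)
  L: turn left, now facing South
  F3: move forward 3, now at (x=1, y=8)
  L: turn left, now facing East
  F5: move forward 5, now at (x=6, y=8)
Final: (x=6, y=8), facing East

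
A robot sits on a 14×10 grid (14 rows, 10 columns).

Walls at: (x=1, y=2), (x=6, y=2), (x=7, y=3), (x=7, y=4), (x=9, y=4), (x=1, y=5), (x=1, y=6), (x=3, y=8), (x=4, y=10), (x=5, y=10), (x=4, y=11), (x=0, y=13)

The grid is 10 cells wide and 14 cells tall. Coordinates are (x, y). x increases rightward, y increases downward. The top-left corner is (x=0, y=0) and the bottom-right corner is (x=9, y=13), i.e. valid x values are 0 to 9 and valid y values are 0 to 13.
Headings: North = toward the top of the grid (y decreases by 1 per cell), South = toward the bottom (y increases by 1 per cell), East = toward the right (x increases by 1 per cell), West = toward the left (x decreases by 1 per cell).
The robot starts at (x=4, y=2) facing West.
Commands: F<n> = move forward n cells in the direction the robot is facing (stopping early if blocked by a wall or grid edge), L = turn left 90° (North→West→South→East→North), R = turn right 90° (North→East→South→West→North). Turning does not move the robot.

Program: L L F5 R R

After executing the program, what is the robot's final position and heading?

Start: (x=4, y=2), facing West
  L: turn left, now facing South
  L: turn left, now facing East
  F5: move forward 1/5 (blocked), now at (x=5, y=2)
  R: turn right, now facing South
  R: turn right, now facing West
Final: (x=5, y=2), facing West

Answer: Final position: (x=5, y=2), facing West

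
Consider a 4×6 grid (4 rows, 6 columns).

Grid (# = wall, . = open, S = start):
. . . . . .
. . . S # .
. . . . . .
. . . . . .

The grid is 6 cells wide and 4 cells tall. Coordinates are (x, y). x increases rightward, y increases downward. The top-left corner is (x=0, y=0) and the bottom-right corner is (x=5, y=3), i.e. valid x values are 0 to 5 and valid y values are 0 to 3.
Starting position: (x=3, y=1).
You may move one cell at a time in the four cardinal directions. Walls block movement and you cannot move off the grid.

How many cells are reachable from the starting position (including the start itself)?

Answer: Reachable cells: 23

Derivation:
BFS flood-fill from (x=3, y=1):
  Distance 0: (x=3, y=1)
  Distance 1: (x=3, y=0), (x=2, y=1), (x=3, y=2)
  Distance 2: (x=2, y=0), (x=4, y=0), (x=1, y=1), (x=2, y=2), (x=4, y=2), (x=3, y=3)
  Distance 3: (x=1, y=0), (x=5, y=0), (x=0, y=1), (x=1, y=2), (x=5, y=2), (x=2, y=3), (x=4, y=3)
  Distance 4: (x=0, y=0), (x=5, y=1), (x=0, y=2), (x=1, y=3), (x=5, y=3)
  Distance 5: (x=0, y=3)
Total reachable: 23 (grid has 23 open cells total)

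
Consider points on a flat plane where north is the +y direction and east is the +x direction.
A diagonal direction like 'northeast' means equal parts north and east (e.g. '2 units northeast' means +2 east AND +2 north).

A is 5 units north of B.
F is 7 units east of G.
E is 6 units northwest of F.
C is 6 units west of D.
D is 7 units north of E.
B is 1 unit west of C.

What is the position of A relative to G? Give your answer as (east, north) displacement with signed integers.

Answer: A is at (east=-6, north=18) relative to G.

Derivation:
Place G at the origin (east=0, north=0).
  F is 7 units east of G: delta (east=+7, north=+0); F at (east=7, north=0).
  E is 6 units northwest of F: delta (east=-6, north=+6); E at (east=1, north=6).
  D is 7 units north of E: delta (east=+0, north=+7); D at (east=1, north=13).
  C is 6 units west of D: delta (east=-6, north=+0); C at (east=-5, north=13).
  B is 1 unit west of C: delta (east=-1, north=+0); B at (east=-6, north=13).
  A is 5 units north of B: delta (east=+0, north=+5); A at (east=-6, north=18).
Therefore A relative to G: (east=-6, north=18).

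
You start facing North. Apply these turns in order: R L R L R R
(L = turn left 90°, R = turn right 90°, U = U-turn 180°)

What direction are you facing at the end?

Start: North
  R (right (90° clockwise)) -> East
  L (left (90° counter-clockwise)) -> North
  R (right (90° clockwise)) -> East
  L (left (90° counter-clockwise)) -> North
  R (right (90° clockwise)) -> East
  R (right (90° clockwise)) -> South
Final: South

Answer: Final heading: South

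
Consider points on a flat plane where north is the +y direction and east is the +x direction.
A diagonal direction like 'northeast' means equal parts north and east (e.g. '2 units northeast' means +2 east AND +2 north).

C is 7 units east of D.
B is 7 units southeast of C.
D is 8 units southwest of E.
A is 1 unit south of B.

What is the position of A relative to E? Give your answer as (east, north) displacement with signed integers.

Answer: A is at (east=6, north=-16) relative to E.

Derivation:
Place E at the origin (east=0, north=0).
  D is 8 units southwest of E: delta (east=-8, north=-8); D at (east=-8, north=-8).
  C is 7 units east of D: delta (east=+7, north=+0); C at (east=-1, north=-8).
  B is 7 units southeast of C: delta (east=+7, north=-7); B at (east=6, north=-15).
  A is 1 unit south of B: delta (east=+0, north=-1); A at (east=6, north=-16).
Therefore A relative to E: (east=6, north=-16).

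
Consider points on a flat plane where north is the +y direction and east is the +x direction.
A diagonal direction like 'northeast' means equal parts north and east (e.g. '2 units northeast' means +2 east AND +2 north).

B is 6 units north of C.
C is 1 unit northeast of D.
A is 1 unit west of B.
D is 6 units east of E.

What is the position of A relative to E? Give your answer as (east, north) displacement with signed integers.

Place E at the origin (east=0, north=0).
  D is 6 units east of E: delta (east=+6, north=+0); D at (east=6, north=0).
  C is 1 unit northeast of D: delta (east=+1, north=+1); C at (east=7, north=1).
  B is 6 units north of C: delta (east=+0, north=+6); B at (east=7, north=7).
  A is 1 unit west of B: delta (east=-1, north=+0); A at (east=6, north=7).
Therefore A relative to E: (east=6, north=7).

Answer: A is at (east=6, north=7) relative to E.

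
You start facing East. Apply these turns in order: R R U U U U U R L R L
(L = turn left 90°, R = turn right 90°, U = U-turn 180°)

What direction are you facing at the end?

Answer: Final heading: East

Derivation:
Start: East
  R (right (90° clockwise)) -> South
  R (right (90° clockwise)) -> West
  U (U-turn (180°)) -> East
  U (U-turn (180°)) -> West
  U (U-turn (180°)) -> East
  U (U-turn (180°)) -> West
  U (U-turn (180°)) -> East
  R (right (90° clockwise)) -> South
  L (left (90° counter-clockwise)) -> East
  R (right (90° clockwise)) -> South
  L (left (90° counter-clockwise)) -> East
Final: East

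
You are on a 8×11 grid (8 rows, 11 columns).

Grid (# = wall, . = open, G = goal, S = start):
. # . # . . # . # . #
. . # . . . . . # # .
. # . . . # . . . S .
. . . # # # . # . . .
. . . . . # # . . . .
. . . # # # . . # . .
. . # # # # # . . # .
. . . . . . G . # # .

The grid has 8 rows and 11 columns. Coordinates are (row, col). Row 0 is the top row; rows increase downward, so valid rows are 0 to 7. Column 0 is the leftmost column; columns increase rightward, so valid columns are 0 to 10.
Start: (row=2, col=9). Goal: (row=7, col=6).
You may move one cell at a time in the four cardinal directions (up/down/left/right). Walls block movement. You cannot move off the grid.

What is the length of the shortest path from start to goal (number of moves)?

Answer: Shortest path length: 8

Derivation:
BFS from (row=2, col=9) until reaching (row=7, col=6):
  Distance 0: (row=2, col=9)
  Distance 1: (row=2, col=8), (row=2, col=10), (row=3, col=9)
  Distance 2: (row=1, col=10), (row=2, col=7), (row=3, col=8), (row=3, col=10), (row=4, col=9)
  Distance 3: (row=1, col=7), (row=2, col=6), (row=4, col=8), (row=4, col=10), (row=5, col=9)
  Distance 4: (row=0, col=7), (row=1, col=6), (row=3, col=6), (row=4, col=7), (row=5, col=10)
  Distance 5: (row=1, col=5), (row=5, col=7), (row=6, col=10)
  Distance 6: (row=0, col=5), (row=1, col=4), (row=5, col=6), (row=6, col=7), (row=7, col=10)
  Distance 7: (row=0, col=4), (row=1, col=3), (row=2, col=4), (row=6, col=8), (row=7, col=7)
  Distance 8: (row=2, col=3), (row=7, col=6)  <- goal reached here
One shortest path (8 moves): (row=2, col=9) -> (row=2, col=8) -> (row=3, col=8) -> (row=4, col=8) -> (row=4, col=7) -> (row=5, col=7) -> (row=6, col=7) -> (row=7, col=7) -> (row=7, col=6)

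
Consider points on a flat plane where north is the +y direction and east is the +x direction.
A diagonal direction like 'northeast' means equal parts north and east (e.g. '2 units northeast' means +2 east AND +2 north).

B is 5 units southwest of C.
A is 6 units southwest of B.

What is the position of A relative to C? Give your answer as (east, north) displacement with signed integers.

Answer: A is at (east=-11, north=-11) relative to C.

Derivation:
Place C at the origin (east=0, north=0).
  B is 5 units southwest of C: delta (east=-5, north=-5); B at (east=-5, north=-5).
  A is 6 units southwest of B: delta (east=-6, north=-6); A at (east=-11, north=-11).
Therefore A relative to C: (east=-11, north=-11).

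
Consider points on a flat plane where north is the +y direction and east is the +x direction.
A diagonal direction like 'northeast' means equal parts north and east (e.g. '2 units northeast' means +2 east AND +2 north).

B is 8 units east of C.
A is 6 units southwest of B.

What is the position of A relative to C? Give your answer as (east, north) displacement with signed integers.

Place C at the origin (east=0, north=0).
  B is 8 units east of C: delta (east=+8, north=+0); B at (east=8, north=0).
  A is 6 units southwest of B: delta (east=-6, north=-6); A at (east=2, north=-6).
Therefore A relative to C: (east=2, north=-6).

Answer: A is at (east=2, north=-6) relative to C.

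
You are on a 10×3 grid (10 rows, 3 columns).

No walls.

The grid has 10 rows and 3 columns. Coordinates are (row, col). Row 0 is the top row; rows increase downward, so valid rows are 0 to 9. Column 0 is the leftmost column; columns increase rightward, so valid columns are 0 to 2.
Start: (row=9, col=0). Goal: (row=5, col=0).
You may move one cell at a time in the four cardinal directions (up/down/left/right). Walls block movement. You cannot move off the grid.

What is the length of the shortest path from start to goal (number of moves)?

BFS from (row=9, col=0) until reaching (row=5, col=0):
  Distance 0: (row=9, col=0)
  Distance 1: (row=8, col=0), (row=9, col=1)
  Distance 2: (row=7, col=0), (row=8, col=1), (row=9, col=2)
  Distance 3: (row=6, col=0), (row=7, col=1), (row=8, col=2)
  Distance 4: (row=5, col=0), (row=6, col=1), (row=7, col=2)  <- goal reached here
One shortest path (4 moves): (row=9, col=0) -> (row=8, col=0) -> (row=7, col=0) -> (row=6, col=0) -> (row=5, col=0)

Answer: Shortest path length: 4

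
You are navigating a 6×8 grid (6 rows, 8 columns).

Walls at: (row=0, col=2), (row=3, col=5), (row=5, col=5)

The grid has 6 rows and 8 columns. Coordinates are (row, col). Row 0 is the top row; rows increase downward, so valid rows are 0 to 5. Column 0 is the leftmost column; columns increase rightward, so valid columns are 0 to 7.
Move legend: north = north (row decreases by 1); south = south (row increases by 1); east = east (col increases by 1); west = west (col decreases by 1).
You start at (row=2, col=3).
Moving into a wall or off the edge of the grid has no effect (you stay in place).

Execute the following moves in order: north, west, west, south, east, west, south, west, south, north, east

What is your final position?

Answer: Final position: (row=3, col=1)

Derivation:
Start: (row=2, col=3)
  north (north): (row=2, col=3) -> (row=1, col=3)
  west (west): (row=1, col=3) -> (row=1, col=2)
  west (west): (row=1, col=2) -> (row=1, col=1)
  south (south): (row=1, col=1) -> (row=2, col=1)
  east (east): (row=2, col=1) -> (row=2, col=2)
  west (west): (row=2, col=2) -> (row=2, col=1)
  south (south): (row=2, col=1) -> (row=3, col=1)
  west (west): (row=3, col=1) -> (row=3, col=0)
  south (south): (row=3, col=0) -> (row=4, col=0)
  north (north): (row=4, col=0) -> (row=3, col=0)
  east (east): (row=3, col=0) -> (row=3, col=1)
Final: (row=3, col=1)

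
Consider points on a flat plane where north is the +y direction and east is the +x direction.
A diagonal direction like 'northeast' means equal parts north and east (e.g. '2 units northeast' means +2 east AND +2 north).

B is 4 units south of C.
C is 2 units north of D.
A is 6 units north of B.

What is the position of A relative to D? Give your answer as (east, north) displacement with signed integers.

Place D at the origin (east=0, north=0).
  C is 2 units north of D: delta (east=+0, north=+2); C at (east=0, north=2).
  B is 4 units south of C: delta (east=+0, north=-4); B at (east=0, north=-2).
  A is 6 units north of B: delta (east=+0, north=+6); A at (east=0, north=4).
Therefore A relative to D: (east=0, north=4).

Answer: A is at (east=0, north=4) relative to D.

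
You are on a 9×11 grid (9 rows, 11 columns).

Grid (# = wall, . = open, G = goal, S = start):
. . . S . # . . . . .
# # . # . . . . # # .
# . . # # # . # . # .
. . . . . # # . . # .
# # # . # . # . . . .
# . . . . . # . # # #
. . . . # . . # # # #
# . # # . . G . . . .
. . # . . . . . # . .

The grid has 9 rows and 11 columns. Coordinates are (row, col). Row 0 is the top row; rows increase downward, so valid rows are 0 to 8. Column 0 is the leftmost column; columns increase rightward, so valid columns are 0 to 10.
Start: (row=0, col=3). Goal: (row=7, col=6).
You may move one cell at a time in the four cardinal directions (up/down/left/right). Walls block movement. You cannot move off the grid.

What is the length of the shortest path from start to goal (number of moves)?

Answer: Shortest path length: 12

Derivation:
BFS from (row=0, col=3) until reaching (row=7, col=6):
  Distance 0: (row=0, col=3)
  Distance 1: (row=0, col=2), (row=0, col=4)
  Distance 2: (row=0, col=1), (row=1, col=2), (row=1, col=4)
  Distance 3: (row=0, col=0), (row=1, col=5), (row=2, col=2)
  Distance 4: (row=1, col=6), (row=2, col=1), (row=3, col=2)
  Distance 5: (row=0, col=6), (row=1, col=7), (row=2, col=6), (row=3, col=1), (row=3, col=3)
  Distance 6: (row=0, col=7), (row=3, col=0), (row=3, col=4), (row=4, col=3)
  Distance 7: (row=0, col=8), (row=5, col=3)
  Distance 8: (row=0, col=9), (row=5, col=2), (row=5, col=4), (row=6, col=3)
  Distance 9: (row=0, col=10), (row=5, col=1), (row=5, col=5), (row=6, col=2)
  Distance 10: (row=1, col=10), (row=4, col=5), (row=6, col=1), (row=6, col=5)
  Distance 11: (row=2, col=10), (row=6, col=0), (row=6, col=6), (row=7, col=1), (row=7, col=5)
  Distance 12: (row=3, col=10), (row=7, col=4), (row=7, col=6), (row=8, col=1), (row=8, col=5)  <- goal reached here
One shortest path (12 moves): (row=0, col=3) -> (row=0, col=2) -> (row=1, col=2) -> (row=2, col=2) -> (row=3, col=2) -> (row=3, col=3) -> (row=4, col=3) -> (row=5, col=3) -> (row=5, col=4) -> (row=5, col=5) -> (row=6, col=5) -> (row=6, col=6) -> (row=7, col=6)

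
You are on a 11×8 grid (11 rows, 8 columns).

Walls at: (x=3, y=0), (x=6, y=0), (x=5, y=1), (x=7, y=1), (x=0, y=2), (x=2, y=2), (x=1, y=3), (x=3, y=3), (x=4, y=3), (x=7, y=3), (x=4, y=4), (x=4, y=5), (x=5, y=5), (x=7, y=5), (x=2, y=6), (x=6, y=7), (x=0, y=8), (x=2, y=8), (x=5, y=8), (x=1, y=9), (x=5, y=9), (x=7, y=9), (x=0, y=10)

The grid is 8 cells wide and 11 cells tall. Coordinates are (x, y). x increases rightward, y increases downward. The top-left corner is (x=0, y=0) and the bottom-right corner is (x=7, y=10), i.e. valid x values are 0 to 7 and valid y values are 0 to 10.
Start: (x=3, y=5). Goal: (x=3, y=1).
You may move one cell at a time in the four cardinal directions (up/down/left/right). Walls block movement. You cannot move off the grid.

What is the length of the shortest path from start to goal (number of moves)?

Answer: Shortest path length: 12

Derivation:
BFS from (x=3, y=5) until reaching (x=3, y=1):
  Distance 0: (x=3, y=5)
  Distance 1: (x=3, y=4), (x=2, y=5), (x=3, y=6)
  Distance 2: (x=2, y=4), (x=1, y=5), (x=4, y=6), (x=3, y=7)
  Distance 3: (x=2, y=3), (x=1, y=4), (x=0, y=5), (x=1, y=6), (x=5, y=6), (x=2, y=7), (x=4, y=7), (x=3, y=8)
  Distance 4: (x=0, y=4), (x=0, y=6), (x=6, y=6), (x=1, y=7), (x=5, y=7), (x=4, y=8), (x=3, y=9)
  Distance 5: (x=0, y=3), (x=6, y=5), (x=7, y=6), (x=0, y=7), (x=1, y=8), (x=2, y=9), (x=4, y=9), (x=3, y=10)
  Distance 6: (x=6, y=4), (x=7, y=7), (x=2, y=10), (x=4, y=10)
  Distance 7: (x=6, y=3), (x=5, y=4), (x=7, y=4), (x=7, y=8), (x=1, y=10), (x=5, y=10)
  Distance 8: (x=6, y=2), (x=5, y=3), (x=6, y=8), (x=6, y=10)
  Distance 9: (x=6, y=1), (x=5, y=2), (x=7, y=2), (x=6, y=9), (x=7, y=10)
  Distance 10: (x=4, y=2)
  Distance 11: (x=4, y=1), (x=3, y=2)
  Distance 12: (x=4, y=0), (x=3, y=1)  <- goal reached here
One shortest path (12 moves): (x=3, y=5) -> (x=3, y=6) -> (x=4, y=6) -> (x=5, y=6) -> (x=6, y=6) -> (x=6, y=5) -> (x=6, y=4) -> (x=5, y=4) -> (x=5, y=3) -> (x=5, y=2) -> (x=4, y=2) -> (x=3, y=2) -> (x=3, y=1)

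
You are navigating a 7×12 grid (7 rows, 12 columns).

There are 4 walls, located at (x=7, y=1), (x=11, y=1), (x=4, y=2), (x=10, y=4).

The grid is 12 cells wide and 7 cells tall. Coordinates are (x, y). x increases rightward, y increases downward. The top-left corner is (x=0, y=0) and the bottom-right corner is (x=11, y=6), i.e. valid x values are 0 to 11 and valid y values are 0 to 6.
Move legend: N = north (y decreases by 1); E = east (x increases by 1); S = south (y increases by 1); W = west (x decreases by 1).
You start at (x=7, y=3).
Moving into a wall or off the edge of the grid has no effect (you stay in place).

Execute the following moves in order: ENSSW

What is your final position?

Answer: Final position: (x=7, y=4)

Derivation:
Start: (x=7, y=3)
  E (east): (x=7, y=3) -> (x=8, y=3)
  N (north): (x=8, y=3) -> (x=8, y=2)
  S (south): (x=8, y=2) -> (x=8, y=3)
  S (south): (x=8, y=3) -> (x=8, y=4)
  W (west): (x=8, y=4) -> (x=7, y=4)
Final: (x=7, y=4)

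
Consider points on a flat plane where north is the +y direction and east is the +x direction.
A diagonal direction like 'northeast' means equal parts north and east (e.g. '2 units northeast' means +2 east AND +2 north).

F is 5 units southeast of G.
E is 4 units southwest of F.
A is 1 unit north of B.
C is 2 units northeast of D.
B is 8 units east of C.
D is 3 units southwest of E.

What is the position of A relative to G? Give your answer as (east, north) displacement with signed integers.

Answer: A is at (east=8, north=-9) relative to G.

Derivation:
Place G at the origin (east=0, north=0).
  F is 5 units southeast of G: delta (east=+5, north=-5); F at (east=5, north=-5).
  E is 4 units southwest of F: delta (east=-4, north=-4); E at (east=1, north=-9).
  D is 3 units southwest of E: delta (east=-3, north=-3); D at (east=-2, north=-12).
  C is 2 units northeast of D: delta (east=+2, north=+2); C at (east=0, north=-10).
  B is 8 units east of C: delta (east=+8, north=+0); B at (east=8, north=-10).
  A is 1 unit north of B: delta (east=+0, north=+1); A at (east=8, north=-9).
Therefore A relative to G: (east=8, north=-9).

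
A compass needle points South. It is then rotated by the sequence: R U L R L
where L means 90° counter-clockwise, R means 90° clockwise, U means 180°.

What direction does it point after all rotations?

Answer: Final heading: North

Derivation:
Start: South
  R (right (90° clockwise)) -> West
  U (U-turn (180°)) -> East
  L (left (90° counter-clockwise)) -> North
  R (right (90° clockwise)) -> East
  L (left (90° counter-clockwise)) -> North
Final: North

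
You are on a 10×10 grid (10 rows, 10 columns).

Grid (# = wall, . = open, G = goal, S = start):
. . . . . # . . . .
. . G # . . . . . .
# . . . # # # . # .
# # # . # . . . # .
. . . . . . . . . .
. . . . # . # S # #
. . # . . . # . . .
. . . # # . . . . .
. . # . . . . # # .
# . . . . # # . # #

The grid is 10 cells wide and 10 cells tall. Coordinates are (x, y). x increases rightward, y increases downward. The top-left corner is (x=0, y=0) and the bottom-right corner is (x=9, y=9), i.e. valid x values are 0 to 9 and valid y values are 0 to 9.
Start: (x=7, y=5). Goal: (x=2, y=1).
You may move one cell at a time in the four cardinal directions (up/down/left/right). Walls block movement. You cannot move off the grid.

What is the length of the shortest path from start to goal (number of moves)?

BFS from (x=7, y=5) until reaching (x=2, y=1):
  Distance 0: (x=7, y=5)
  Distance 1: (x=7, y=4), (x=7, y=6)
  Distance 2: (x=7, y=3), (x=6, y=4), (x=8, y=4), (x=8, y=6), (x=7, y=7)
  Distance 3: (x=7, y=2), (x=6, y=3), (x=5, y=4), (x=9, y=4), (x=9, y=6), (x=6, y=7), (x=8, y=7)
  Distance 4: (x=7, y=1), (x=5, y=3), (x=9, y=3), (x=4, y=4), (x=5, y=5), (x=5, y=7), (x=9, y=7), (x=6, y=8)
  Distance 5: (x=7, y=0), (x=6, y=1), (x=8, y=1), (x=9, y=2), (x=3, y=4), (x=5, y=6), (x=5, y=8), (x=9, y=8)
  Distance 6: (x=6, y=0), (x=8, y=0), (x=5, y=1), (x=9, y=1), (x=3, y=3), (x=2, y=4), (x=3, y=5), (x=4, y=6), (x=4, y=8)
  Distance 7: (x=9, y=0), (x=4, y=1), (x=3, y=2), (x=1, y=4), (x=2, y=5), (x=3, y=6), (x=3, y=8), (x=4, y=9)
  Distance 8: (x=4, y=0), (x=2, y=2), (x=0, y=4), (x=1, y=5), (x=3, y=9)
  Distance 9: (x=3, y=0), (x=2, y=1), (x=1, y=2), (x=0, y=5), (x=1, y=6), (x=2, y=9)  <- goal reached here
One shortest path (9 moves): (x=7, y=5) -> (x=7, y=4) -> (x=6, y=4) -> (x=5, y=4) -> (x=4, y=4) -> (x=3, y=4) -> (x=3, y=3) -> (x=3, y=2) -> (x=2, y=2) -> (x=2, y=1)

Answer: Shortest path length: 9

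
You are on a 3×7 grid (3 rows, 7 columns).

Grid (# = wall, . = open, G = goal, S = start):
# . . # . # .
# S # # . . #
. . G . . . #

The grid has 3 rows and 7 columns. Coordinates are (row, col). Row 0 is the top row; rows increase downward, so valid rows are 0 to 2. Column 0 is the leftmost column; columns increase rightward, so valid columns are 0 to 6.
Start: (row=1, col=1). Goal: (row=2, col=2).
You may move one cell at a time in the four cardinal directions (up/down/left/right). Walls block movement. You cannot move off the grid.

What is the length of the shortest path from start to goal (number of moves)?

Answer: Shortest path length: 2

Derivation:
BFS from (row=1, col=1) until reaching (row=2, col=2):
  Distance 0: (row=1, col=1)
  Distance 1: (row=0, col=1), (row=2, col=1)
  Distance 2: (row=0, col=2), (row=2, col=0), (row=2, col=2)  <- goal reached here
One shortest path (2 moves): (row=1, col=1) -> (row=2, col=1) -> (row=2, col=2)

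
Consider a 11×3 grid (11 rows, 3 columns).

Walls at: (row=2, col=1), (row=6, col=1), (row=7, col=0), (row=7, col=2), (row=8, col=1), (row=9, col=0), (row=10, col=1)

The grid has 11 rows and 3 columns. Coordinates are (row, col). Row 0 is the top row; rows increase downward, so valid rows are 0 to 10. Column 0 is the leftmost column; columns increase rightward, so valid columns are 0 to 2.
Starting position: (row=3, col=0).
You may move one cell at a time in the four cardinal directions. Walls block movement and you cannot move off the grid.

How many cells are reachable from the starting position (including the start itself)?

Answer: Reachable cells: 19

Derivation:
BFS flood-fill from (row=3, col=0):
  Distance 0: (row=3, col=0)
  Distance 1: (row=2, col=0), (row=3, col=1), (row=4, col=0)
  Distance 2: (row=1, col=0), (row=3, col=2), (row=4, col=1), (row=5, col=0)
  Distance 3: (row=0, col=0), (row=1, col=1), (row=2, col=2), (row=4, col=2), (row=5, col=1), (row=6, col=0)
  Distance 4: (row=0, col=1), (row=1, col=2), (row=5, col=2)
  Distance 5: (row=0, col=2), (row=6, col=2)
Total reachable: 19 (grid has 26 open cells total)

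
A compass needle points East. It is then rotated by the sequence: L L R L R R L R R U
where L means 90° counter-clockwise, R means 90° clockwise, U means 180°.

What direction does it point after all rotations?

Start: East
  L (left (90° counter-clockwise)) -> North
  L (left (90° counter-clockwise)) -> West
  R (right (90° clockwise)) -> North
  L (left (90° counter-clockwise)) -> West
  R (right (90° clockwise)) -> North
  R (right (90° clockwise)) -> East
  L (left (90° counter-clockwise)) -> North
  R (right (90° clockwise)) -> East
  R (right (90° clockwise)) -> South
  U (U-turn (180°)) -> North
Final: North

Answer: Final heading: North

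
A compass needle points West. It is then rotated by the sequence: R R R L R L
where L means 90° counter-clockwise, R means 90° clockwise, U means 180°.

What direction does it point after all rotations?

Answer: Final heading: East

Derivation:
Start: West
  R (right (90° clockwise)) -> North
  R (right (90° clockwise)) -> East
  R (right (90° clockwise)) -> South
  L (left (90° counter-clockwise)) -> East
  R (right (90° clockwise)) -> South
  L (left (90° counter-clockwise)) -> East
Final: East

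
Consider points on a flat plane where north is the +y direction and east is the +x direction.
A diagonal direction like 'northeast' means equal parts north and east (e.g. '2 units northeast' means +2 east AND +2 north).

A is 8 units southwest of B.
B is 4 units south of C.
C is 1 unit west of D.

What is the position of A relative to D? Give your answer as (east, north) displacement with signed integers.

Answer: A is at (east=-9, north=-12) relative to D.

Derivation:
Place D at the origin (east=0, north=0).
  C is 1 unit west of D: delta (east=-1, north=+0); C at (east=-1, north=0).
  B is 4 units south of C: delta (east=+0, north=-4); B at (east=-1, north=-4).
  A is 8 units southwest of B: delta (east=-8, north=-8); A at (east=-9, north=-12).
Therefore A relative to D: (east=-9, north=-12).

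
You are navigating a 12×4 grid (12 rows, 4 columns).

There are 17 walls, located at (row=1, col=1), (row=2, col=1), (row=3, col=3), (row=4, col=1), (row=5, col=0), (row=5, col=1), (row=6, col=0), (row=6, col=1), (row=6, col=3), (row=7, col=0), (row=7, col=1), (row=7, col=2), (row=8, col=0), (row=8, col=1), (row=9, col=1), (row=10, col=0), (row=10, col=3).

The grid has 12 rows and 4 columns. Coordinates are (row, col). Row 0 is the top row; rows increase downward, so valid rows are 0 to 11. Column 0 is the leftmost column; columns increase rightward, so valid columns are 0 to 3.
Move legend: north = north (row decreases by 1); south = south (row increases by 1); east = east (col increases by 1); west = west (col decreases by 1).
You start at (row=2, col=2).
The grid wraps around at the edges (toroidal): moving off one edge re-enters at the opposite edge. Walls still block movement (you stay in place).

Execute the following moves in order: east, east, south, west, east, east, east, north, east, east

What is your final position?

Answer: Final position: (row=2, col=0)

Derivation:
Start: (row=2, col=2)
  east (east): (row=2, col=2) -> (row=2, col=3)
  east (east): (row=2, col=3) -> (row=2, col=0)
  south (south): (row=2, col=0) -> (row=3, col=0)
  west (west): blocked, stay at (row=3, col=0)
  east (east): (row=3, col=0) -> (row=3, col=1)
  east (east): (row=3, col=1) -> (row=3, col=2)
  east (east): blocked, stay at (row=3, col=2)
  north (north): (row=3, col=2) -> (row=2, col=2)
  east (east): (row=2, col=2) -> (row=2, col=3)
  east (east): (row=2, col=3) -> (row=2, col=0)
Final: (row=2, col=0)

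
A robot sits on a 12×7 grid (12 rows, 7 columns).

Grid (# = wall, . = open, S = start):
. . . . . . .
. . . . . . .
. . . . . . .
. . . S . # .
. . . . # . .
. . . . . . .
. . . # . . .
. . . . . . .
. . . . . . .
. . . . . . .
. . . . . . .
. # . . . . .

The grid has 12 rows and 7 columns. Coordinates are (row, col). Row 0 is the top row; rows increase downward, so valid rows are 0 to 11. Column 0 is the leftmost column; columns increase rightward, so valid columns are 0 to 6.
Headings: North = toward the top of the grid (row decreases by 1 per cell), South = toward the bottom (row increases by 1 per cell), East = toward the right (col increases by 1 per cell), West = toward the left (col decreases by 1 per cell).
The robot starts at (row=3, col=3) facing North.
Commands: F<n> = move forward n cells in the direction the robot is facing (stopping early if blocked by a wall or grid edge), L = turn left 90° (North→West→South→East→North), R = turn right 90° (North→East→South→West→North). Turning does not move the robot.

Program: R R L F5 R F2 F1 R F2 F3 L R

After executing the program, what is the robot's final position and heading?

Start: (row=3, col=3), facing North
  R: turn right, now facing East
  R: turn right, now facing South
  L: turn left, now facing East
  F5: move forward 1/5 (blocked), now at (row=3, col=4)
  R: turn right, now facing South
  F2: move forward 0/2 (blocked), now at (row=3, col=4)
  F1: move forward 0/1 (blocked), now at (row=3, col=4)
  R: turn right, now facing West
  F2: move forward 2, now at (row=3, col=2)
  F3: move forward 2/3 (blocked), now at (row=3, col=0)
  L: turn left, now facing South
  R: turn right, now facing West
Final: (row=3, col=0), facing West

Answer: Final position: (row=3, col=0), facing West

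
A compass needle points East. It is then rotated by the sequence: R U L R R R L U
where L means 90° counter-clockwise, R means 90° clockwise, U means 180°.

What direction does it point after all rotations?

Answer: Final heading: West

Derivation:
Start: East
  R (right (90° clockwise)) -> South
  U (U-turn (180°)) -> North
  L (left (90° counter-clockwise)) -> West
  R (right (90° clockwise)) -> North
  R (right (90° clockwise)) -> East
  R (right (90° clockwise)) -> South
  L (left (90° counter-clockwise)) -> East
  U (U-turn (180°)) -> West
Final: West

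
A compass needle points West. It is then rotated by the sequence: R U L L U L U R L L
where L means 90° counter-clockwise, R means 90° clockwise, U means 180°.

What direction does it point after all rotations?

Answer: Final heading: South

Derivation:
Start: West
  R (right (90° clockwise)) -> North
  U (U-turn (180°)) -> South
  L (left (90° counter-clockwise)) -> East
  L (left (90° counter-clockwise)) -> North
  U (U-turn (180°)) -> South
  L (left (90° counter-clockwise)) -> East
  U (U-turn (180°)) -> West
  R (right (90° clockwise)) -> North
  L (left (90° counter-clockwise)) -> West
  L (left (90° counter-clockwise)) -> South
Final: South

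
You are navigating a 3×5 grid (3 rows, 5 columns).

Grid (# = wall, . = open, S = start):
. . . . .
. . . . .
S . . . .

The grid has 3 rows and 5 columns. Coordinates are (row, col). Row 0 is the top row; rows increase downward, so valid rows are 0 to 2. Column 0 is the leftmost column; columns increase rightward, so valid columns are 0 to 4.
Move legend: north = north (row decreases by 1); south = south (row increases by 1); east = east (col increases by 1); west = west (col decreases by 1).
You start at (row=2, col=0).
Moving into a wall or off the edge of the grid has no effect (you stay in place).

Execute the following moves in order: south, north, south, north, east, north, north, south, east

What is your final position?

Answer: Final position: (row=1, col=2)

Derivation:
Start: (row=2, col=0)
  south (south): blocked, stay at (row=2, col=0)
  north (north): (row=2, col=0) -> (row=1, col=0)
  south (south): (row=1, col=0) -> (row=2, col=0)
  north (north): (row=2, col=0) -> (row=1, col=0)
  east (east): (row=1, col=0) -> (row=1, col=1)
  north (north): (row=1, col=1) -> (row=0, col=1)
  north (north): blocked, stay at (row=0, col=1)
  south (south): (row=0, col=1) -> (row=1, col=1)
  east (east): (row=1, col=1) -> (row=1, col=2)
Final: (row=1, col=2)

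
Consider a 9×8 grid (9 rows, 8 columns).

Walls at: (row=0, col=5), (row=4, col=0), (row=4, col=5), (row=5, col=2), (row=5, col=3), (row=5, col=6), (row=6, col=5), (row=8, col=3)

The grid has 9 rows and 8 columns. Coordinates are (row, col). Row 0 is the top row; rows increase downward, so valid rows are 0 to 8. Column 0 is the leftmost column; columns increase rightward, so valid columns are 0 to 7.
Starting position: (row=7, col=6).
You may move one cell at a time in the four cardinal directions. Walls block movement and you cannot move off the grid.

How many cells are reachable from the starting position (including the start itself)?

Answer: Reachable cells: 64

Derivation:
BFS flood-fill from (row=7, col=6):
  Distance 0: (row=7, col=6)
  Distance 1: (row=6, col=6), (row=7, col=5), (row=7, col=7), (row=8, col=6)
  Distance 2: (row=6, col=7), (row=7, col=4), (row=8, col=5), (row=8, col=7)
  Distance 3: (row=5, col=7), (row=6, col=4), (row=7, col=3), (row=8, col=4)
  Distance 4: (row=4, col=7), (row=5, col=4), (row=6, col=3), (row=7, col=2)
  Distance 5: (row=3, col=7), (row=4, col=4), (row=4, col=6), (row=5, col=5), (row=6, col=2), (row=7, col=1), (row=8, col=2)
  Distance 6: (row=2, col=7), (row=3, col=4), (row=3, col=6), (row=4, col=3), (row=6, col=1), (row=7, col=0), (row=8, col=1)
  Distance 7: (row=1, col=7), (row=2, col=4), (row=2, col=6), (row=3, col=3), (row=3, col=5), (row=4, col=2), (row=5, col=1), (row=6, col=0), (row=8, col=0)
  Distance 8: (row=0, col=7), (row=1, col=4), (row=1, col=6), (row=2, col=3), (row=2, col=5), (row=3, col=2), (row=4, col=1), (row=5, col=0)
  Distance 9: (row=0, col=4), (row=0, col=6), (row=1, col=3), (row=1, col=5), (row=2, col=2), (row=3, col=1)
  Distance 10: (row=0, col=3), (row=1, col=2), (row=2, col=1), (row=3, col=0)
  Distance 11: (row=0, col=2), (row=1, col=1), (row=2, col=0)
  Distance 12: (row=0, col=1), (row=1, col=0)
  Distance 13: (row=0, col=0)
Total reachable: 64 (grid has 64 open cells total)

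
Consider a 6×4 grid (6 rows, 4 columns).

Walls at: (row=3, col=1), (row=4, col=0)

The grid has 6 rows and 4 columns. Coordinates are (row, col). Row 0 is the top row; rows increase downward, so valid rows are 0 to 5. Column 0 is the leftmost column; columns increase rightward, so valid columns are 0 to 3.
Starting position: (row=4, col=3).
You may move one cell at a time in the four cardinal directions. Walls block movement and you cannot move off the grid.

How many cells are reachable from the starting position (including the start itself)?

Answer: Reachable cells: 22

Derivation:
BFS flood-fill from (row=4, col=3):
  Distance 0: (row=4, col=3)
  Distance 1: (row=3, col=3), (row=4, col=2), (row=5, col=3)
  Distance 2: (row=2, col=3), (row=3, col=2), (row=4, col=1), (row=5, col=2)
  Distance 3: (row=1, col=3), (row=2, col=2), (row=5, col=1)
  Distance 4: (row=0, col=3), (row=1, col=2), (row=2, col=1), (row=5, col=0)
  Distance 5: (row=0, col=2), (row=1, col=1), (row=2, col=0)
  Distance 6: (row=0, col=1), (row=1, col=0), (row=3, col=0)
  Distance 7: (row=0, col=0)
Total reachable: 22 (grid has 22 open cells total)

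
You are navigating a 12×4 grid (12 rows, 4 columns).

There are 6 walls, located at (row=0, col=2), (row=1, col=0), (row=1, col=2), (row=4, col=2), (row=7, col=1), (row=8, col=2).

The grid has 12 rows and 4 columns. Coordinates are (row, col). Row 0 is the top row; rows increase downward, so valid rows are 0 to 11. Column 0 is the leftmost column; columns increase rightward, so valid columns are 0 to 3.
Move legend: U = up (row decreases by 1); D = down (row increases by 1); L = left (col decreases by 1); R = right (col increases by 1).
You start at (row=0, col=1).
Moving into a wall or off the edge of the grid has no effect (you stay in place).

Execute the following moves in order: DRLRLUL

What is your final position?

Answer: Final position: (row=0, col=0)

Derivation:
Start: (row=0, col=1)
  D (down): (row=0, col=1) -> (row=1, col=1)
  R (right): blocked, stay at (row=1, col=1)
  L (left): blocked, stay at (row=1, col=1)
  R (right): blocked, stay at (row=1, col=1)
  L (left): blocked, stay at (row=1, col=1)
  U (up): (row=1, col=1) -> (row=0, col=1)
  L (left): (row=0, col=1) -> (row=0, col=0)
Final: (row=0, col=0)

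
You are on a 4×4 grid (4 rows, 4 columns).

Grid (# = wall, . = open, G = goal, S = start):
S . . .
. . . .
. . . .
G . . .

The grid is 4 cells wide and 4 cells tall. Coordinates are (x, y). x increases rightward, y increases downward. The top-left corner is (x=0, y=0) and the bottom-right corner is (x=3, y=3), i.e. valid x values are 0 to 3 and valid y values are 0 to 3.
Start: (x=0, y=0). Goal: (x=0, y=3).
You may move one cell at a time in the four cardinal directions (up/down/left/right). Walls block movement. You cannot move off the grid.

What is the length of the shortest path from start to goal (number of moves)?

BFS from (x=0, y=0) until reaching (x=0, y=3):
  Distance 0: (x=0, y=0)
  Distance 1: (x=1, y=0), (x=0, y=1)
  Distance 2: (x=2, y=0), (x=1, y=1), (x=0, y=2)
  Distance 3: (x=3, y=0), (x=2, y=1), (x=1, y=2), (x=0, y=3)  <- goal reached here
One shortest path (3 moves): (x=0, y=0) -> (x=0, y=1) -> (x=0, y=2) -> (x=0, y=3)

Answer: Shortest path length: 3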